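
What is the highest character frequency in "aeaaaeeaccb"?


Input: aeaaaeeaccb
Character counts:
  'a': 5
  'b': 1
  'c': 2
  'e': 3
Maximum frequency: 5

5


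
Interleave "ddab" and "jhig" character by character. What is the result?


Interleaving "ddab" and "jhig":
  Position 0: 'd' from first, 'j' from second => "dj"
  Position 1: 'd' from first, 'h' from second => "dh"
  Position 2: 'a' from first, 'i' from second => "ai"
  Position 3: 'b' from first, 'g' from second => "bg"
Result: djdhaibg

djdhaibg


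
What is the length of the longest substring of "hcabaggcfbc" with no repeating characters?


Input: "hcabaggcfbc"
Sliding window (track last position of each char):
  Position 0 ('h'): window [0,0] length 1 -- new best
  Position 1 ('c'): window [0,1] length 2 -- new best
  Position 2 ('a'): window [0,2] length 3 -- new best
  Position 3 ('b'): window [0,3] length 4 -- new best
  Position 4 ('a'): repeat (last at 2), move window start to 3
  Position 4 ('a'): window [3,4] length 2
  Position 5 ('g'): window [3,5] length 3
  Position 6 ('g'): repeat (last at 5), move window start to 6
  Position 6 ('g'): window [6,6] length 1
  Position 7 ('c'): window [6,7] length 2
  Position 8 ('f'): window [6,8] length 3
  Position 9 ('b'): window [6,9] length 4
  Position 10 ('c'): repeat (last at 7), move window start to 8
  Position 10 ('c'): window [8,10] length 3
Longest substring with no repeats: "hcab" with length 4

4


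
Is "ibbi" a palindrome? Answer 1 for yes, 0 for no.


Input: ibbi
Reversed: ibbi
  Compare pos 0 ('i') with pos 3 ('i'): match
  Compare pos 1 ('b') with pos 2 ('b'): match
Result: palindrome

1


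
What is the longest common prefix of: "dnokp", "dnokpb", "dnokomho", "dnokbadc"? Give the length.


Words: dnokp, dnokpb, dnokomho, dnokbadc
  Position 0: all 'd' => match
  Position 1: all 'n' => match
  Position 2: all 'o' => match
  Position 3: all 'k' => match
  Position 4: ('p', 'p', 'o', 'b') => mismatch, stop
LCP = "dnok" (length 4)

4


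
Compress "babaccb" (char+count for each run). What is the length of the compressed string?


Input: babaccb
Runs:
  'b' x 1 => "b1"
  'a' x 1 => "a1"
  'b' x 1 => "b1"
  'a' x 1 => "a1"
  'c' x 2 => "c2"
  'b' x 1 => "b1"
Compressed: "b1a1b1a1c2b1"
Compressed length: 12

12


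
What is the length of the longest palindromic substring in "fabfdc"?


Input: "fabfdc"
Checking substrings for palindromes:
  No multi-char palindromic substrings found
Longest palindromic substring: "f" with length 1

1


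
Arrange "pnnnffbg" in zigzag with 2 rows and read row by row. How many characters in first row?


Zigzag "pnnnffbg" into 2 rows:
Placing characters:
  'p' => row 0
  'n' => row 1
  'n' => row 0
  'n' => row 1
  'f' => row 0
  'f' => row 1
  'b' => row 0
  'g' => row 1
Rows:
  Row 0: "pnfb"
  Row 1: "nnfg"
First row length: 4

4


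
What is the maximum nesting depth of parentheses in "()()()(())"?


Input: "()()()(())"
Tracking depth:
  Position 0 '(': depth becomes 1
  Position 1 ')': depth becomes 0
  Position 2 '(': depth becomes 1
  Position 3 ')': depth becomes 0
  Position 4 '(': depth becomes 1
  Position 5 ')': depth becomes 0
  Position 6 '(': depth becomes 1
  Position 7 '(': depth becomes 2
  Position 8 ')': depth becomes 1
  Position 9 ')': depth becomes 0
Maximum depth reached: 2

2


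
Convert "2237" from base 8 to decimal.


Input: "2237" in base 8
Positional expansion:
  Digit '2' (value 2) x 8^3 = 1024
  Digit '2' (value 2) x 8^2 = 128
  Digit '3' (value 3) x 8^1 = 24
  Digit '7' (value 7) x 8^0 = 7
Sum = 1183

1183


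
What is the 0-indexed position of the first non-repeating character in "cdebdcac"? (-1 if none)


Input: cdebdcac
Character frequencies:
  'a': 1
  'b': 1
  'c': 3
  'd': 2
  'e': 1
Scanning left to right for freq == 1:
  Position 0 ('c'): freq=3, skip
  Position 1 ('d'): freq=2, skip
  Position 2 ('e'): unique! => answer = 2

2


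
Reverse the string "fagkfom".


Input: fagkfom
Reading characters right to left:
  Position 6: 'm'
  Position 5: 'o'
  Position 4: 'f'
  Position 3: 'k'
  Position 2: 'g'
  Position 1: 'a'
  Position 0: 'f'
Reversed: mofkgaf

mofkgaf


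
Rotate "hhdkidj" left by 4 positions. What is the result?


Input: "hhdkidj", rotate left by 4
First 4 characters: "hhdk"
Remaining characters: "idj"
Concatenate remaining + first: "idj" + "hhdk" = "idjhhdk"

idjhhdk


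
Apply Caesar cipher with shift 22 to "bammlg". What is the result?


Caesar cipher: shift "bammlg" by 22
  'b' (pos 1) + 22 = pos 23 = 'x'
  'a' (pos 0) + 22 = pos 22 = 'w'
  'm' (pos 12) + 22 = pos 8 = 'i'
  'm' (pos 12) + 22 = pos 8 = 'i'
  'l' (pos 11) + 22 = pos 7 = 'h'
  'g' (pos 6) + 22 = pos 2 = 'c'
Result: xwiihc

xwiihc


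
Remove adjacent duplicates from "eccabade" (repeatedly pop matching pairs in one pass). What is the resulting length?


Input: eccabade
Stack-based adjacent duplicate removal:
  Read 'e': push. Stack: e
  Read 'c': push. Stack: ec
  Read 'c': matches stack top 'c' => pop. Stack: e
  Read 'a': push. Stack: ea
  Read 'b': push. Stack: eab
  Read 'a': push. Stack: eaba
  Read 'd': push. Stack: eabad
  Read 'e': push. Stack: eabade
Final stack: "eabade" (length 6)

6


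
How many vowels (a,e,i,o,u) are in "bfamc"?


Input: bfamc
Checking each character:
  'b' at position 0: consonant
  'f' at position 1: consonant
  'a' at position 2: vowel (running total: 1)
  'm' at position 3: consonant
  'c' at position 4: consonant
Total vowels: 1

1


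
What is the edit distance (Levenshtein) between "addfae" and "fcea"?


Computing edit distance: "addfae" -> "fcea"
DP table:
           f    c    e    a
      0    1    2    3    4
  a   1    1    2    3    3
  d   2    2    2    3    4
  d   3    3    3    3    4
  f   4    3    4    4    4
  a   5    4    4    5    4
  e   6    5    5    4    5
Edit distance = dp[6][4] = 5

5


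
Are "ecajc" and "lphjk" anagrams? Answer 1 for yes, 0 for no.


Strings: "ecajc", "lphjk"
Sorted first:  accej
Sorted second: hjklp
Differ at position 0: 'a' vs 'h' => not anagrams

0


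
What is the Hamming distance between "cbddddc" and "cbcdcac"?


Comparing "cbddddc" and "cbcdcac" position by position:
  Position 0: 'c' vs 'c' => same
  Position 1: 'b' vs 'b' => same
  Position 2: 'd' vs 'c' => differ
  Position 3: 'd' vs 'd' => same
  Position 4: 'd' vs 'c' => differ
  Position 5: 'd' vs 'a' => differ
  Position 6: 'c' vs 'c' => same
Total differences (Hamming distance): 3

3


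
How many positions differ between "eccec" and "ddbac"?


Comparing "eccec" and "ddbac" position by position:
  Position 0: 'e' vs 'd' => DIFFER
  Position 1: 'c' vs 'd' => DIFFER
  Position 2: 'c' vs 'b' => DIFFER
  Position 3: 'e' vs 'a' => DIFFER
  Position 4: 'c' vs 'c' => same
Positions that differ: 4

4


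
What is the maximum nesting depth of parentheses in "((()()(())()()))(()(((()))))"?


Input: "((()()(())()()))(()(((()))))"
Tracking depth:
  Position 0 '(': depth becomes 1
  Position 1 '(': depth becomes 2
  Position 2 '(': depth becomes 3
  Position 3 ')': depth becomes 2
  Position 4 '(': depth becomes 3
  Position 5 ')': depth becomes 2
  Position 6 '(': depth becomes 3
  Position 7 '(': depth becomes 4
  Position 8 ')': depth becomes 3
  Position 9 ')': depth becomes 2
  Position 10 '(': depth becomes 3
  Position 11 ')': depth becomes 2
  Position 12 '(': depth becomes 3
  Position 13 ')': depth becomes 2
  Position 14 ')': depth becomes 1
  Position 15 ')': depth becomes 0
  Position 16 '(': depth becomes 1
  Position 17 '(': depth becomes 2
  Position 18 ')': depth becomes 1
  Position 19 '(': depth becomes 2
  Position 20 '(': depth becomes 3
  Position 21 '(': depth becomes 4
  Position 22 '(': depth becomes 5
  Position 23 ')': depth becomes 4
  Position 24 ')': depth becomes 3
  Position 25 ')': depth becomes 2
  Position 26 ')': depth becomes 1
  Position 27 ')': depth becomes 0
Maximum depth reached: 5

5


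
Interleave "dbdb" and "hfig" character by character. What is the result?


Interleaving "dbdb" and "hfig":
  Position 0: 'd' from first, 'h' from second => "dh"
  Position 1: 'b' from first, 'f' from second => "bf"
  Position 2: 'd' from first, 'i' from second => "di"
  Position 3: 'b' from first, 'g' from second => "bg"
Result: dhbfdibg

dhbfdibg


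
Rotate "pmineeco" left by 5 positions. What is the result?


Input: "pmineeco", rotate left by 5
First 5 characters: "pmine"
Remaining characters: "eco"
Concatenate remaining + first: "eco" + "pmine" = "ecopmine"

ecopmine


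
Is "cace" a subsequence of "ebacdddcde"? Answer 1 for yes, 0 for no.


Check if "cace" is a subsequence of "ebacdddcde"
Greedy scan:
  Position 0 ('e'): no match needed
  Position 1 ('b'): no match needed
  Position 2 ('a'): no match needed
  Position 3 ('c'): matches sub[0] = 'c'
  Position 4 ('d'): no match needed
  Position 5 ('d'): no match needed
  Position 6 ('d'): no match needed
  Position 7 ('c'): no match needed
  Position 8 ('d'): no match needed
  Position 9 ('e'): no match needed
Only matched 1/4 characters => not a subsequence

0


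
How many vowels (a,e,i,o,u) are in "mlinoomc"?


Input: mlinoomc
Checking each character:
  'm' at position 0: consonant
  'l' at position 1: consonant
  'i' at position 2: vowel (running total: 1)
  'n' at position 3: consonant
  'o' at position 4: vowel (running total: 2)
  'o' at position 5: vowel (running total: 3)
  'm' at position 6: consonant
  'c' at position 7: consonant
Total vowels: 3

3


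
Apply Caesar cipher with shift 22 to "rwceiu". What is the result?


Caesar cipher: shift "rwceiu" by 22
  'r' (pos 17) + 22 = pos 13 = 'n'
  'w' (pos 22) + 22 = pos 18 = 's'
  'c' (pos 2) + 22 = pos 24 = 'y'
  'e' (pos 4) + 22 = pos 0 = 'a'
  'i' (pos 8) + 22 = pos 4 = 'e'
  'u' (pos 20) + 22 = pos 16 = 'q'
Result: nsyaeq

nsyaeq


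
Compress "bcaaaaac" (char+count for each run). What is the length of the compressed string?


Input: bcaaaaac
Runs:
  'b' x 1 => "b1"
  'c' x 1 => "c1"
  'a' x 5 => "a5"
  'c' x 1 => "c1"
Compressed: "b1c1a5c1"
Compressed length: 8

8


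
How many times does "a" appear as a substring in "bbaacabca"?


Searching for "a" in "bbaacabca"
Scanning each position:
  Position 0: "b" => no
  Position 1: "b" => no
  Position 2: "a" => MATCH
  Position 3: "a" => MATCH
  Position 4: "c" => no
  Position 5: "a" => MATCH
  Position 6: "b" => no
  Position 7: "c" => no
  Position 8: "a" => MATCH
Total occurrences: 4

4


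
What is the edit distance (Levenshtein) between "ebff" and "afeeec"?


Computing edit distance: "ebff" -> "afeeec"
DP table:
           a    f    e    e    e    c
      0    1    2    3    4    5    6
  e   1    1    2    2    3    4    5
  b   2    2    2    3    3    4    5
  f   3    3    2    3    4    4    5
  f   4    4    3    3    4    5    5
Edit distance = dp[4][6] = 5

5


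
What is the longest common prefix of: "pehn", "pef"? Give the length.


Words: pehn, pef
  Position 0: all 'p' => match
  Position 1: all 'e' => match
  Position 2: ('h', 'f') => mismatch, stop
LCP = "pe" (length 2)

2


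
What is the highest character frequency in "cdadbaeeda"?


Input: cdadbaeeda
Character counts:
  'a': 3
  'b': 1
  'c': 1
  'd': 3
  'e': 2
Maximum frequency: 3

3


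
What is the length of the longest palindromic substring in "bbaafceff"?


Input: "bbaafceff"
Checking substrings for palindromes:
  [0:2] "bb" (len 2) => palindrome
  [2:4] "aa" (len 2) => palindrome
  [7:9] "ff" (len 2) => palindrome
Longest palindromic substring: "bb" with length 2

2


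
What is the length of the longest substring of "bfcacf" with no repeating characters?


Input: "bfcacf"
Sliding window (track last position of each char):
  Position 0 ('b'): window [0,0] length 1 -- new best
  Position 1 ('f'): window [0,1] length 2 -- new best
  Position 2 ('c'): window [0,2] length 3 -- new best
  Position 3 ('a'): window [0,3] length 4 -- new best
  Position 4 ('c'): repeat (last at 2), move window start to 3
  Position 4 ('c'): window [3,4] length 2
  Position 5 ('f'): window [3,5] length 3
Longest substring with no repeats: "bfca" with length 4

4


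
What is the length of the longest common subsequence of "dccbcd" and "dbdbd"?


LCS of "dccbcd" and "dbdbd"
DP table:
           d    b    d    b    d
      0    0    0    0    0    0
  d   0    1    1    1    1    1
  c   0    1    1    1    1    1
  c   0    1    1    1    1    1
  b   0    1    2    2    2    2
  c   0    1    2    2    2    2
  d   0    1    2    3    3    3
LCS length = dp[6][5] = 3

3


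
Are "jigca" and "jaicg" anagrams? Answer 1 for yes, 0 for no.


Strings: "jigca", "jaicg"
Sorted first:  acgij
Sorted second: acgij
Sorted forms match => anagrams

1


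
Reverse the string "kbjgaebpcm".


Input: kbjgaebpcm
Reading characters right to left:
  Position 9: 'm'
  Position 8: 'c'
  Position 7: 'p'
  Position 6: 'b'
  Position 5: 'e'
  Position 4: 'a'
  Position 3: 'g'
  Position 2: 'j'
  Position 1: 'b'
  Position 0: 'k'
Reversed: mcpbeagjbk

mcpbeagjbk


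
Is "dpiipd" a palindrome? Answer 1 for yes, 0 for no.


Input: dpiipd
Reversed: dpiipd
  Compare pos 0 ('d') with pos 5 ('d'): match
  Compare pos 1 ('p') with pos 4 ('p'): match
  Compare pos 2 ('i') with pos 3 ('i'): match
Result: palindrome

1


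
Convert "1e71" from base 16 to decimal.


Input: "1e71" in base 16
Positional expansion:
  Digit '1' (value 1) x 16^3 = 4096
  Digit 'e' (value 14) x 16^2 = 3584
  Digit '7' (value 7) x 16^1 = 112
  Digit '1' (value 1) x 16^0 = 1
Sum = 7793

7793


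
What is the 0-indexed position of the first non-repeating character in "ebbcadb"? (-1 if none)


Input: ebbcadb
Character frequencies:
  'a': 1
  'b': 3
  'c': 1
  'd': 1
  'e': 1
Scanning left to right for freq == 1:
  Position 0 ('e'): unique! => answer = 0

0


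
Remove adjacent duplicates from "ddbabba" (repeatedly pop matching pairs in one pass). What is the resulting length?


Input: ddbabba
Stack-based adjacent duplicate removal:
  Read 'd': push. Stack: d
  Read 'd': matches stack top 'd' => pop. Stack: (empty)
  Read 'b': push. Stack: b
  Read 'a': push. Stack: ba
  Read 'b': push. Stack: bab
  Read 'b': matches stack top 'b' => pop. Stack: ba
  Read 'a': matches stack top 'a' => pop. Stack: b
Final stack: "b" (length 1)

1


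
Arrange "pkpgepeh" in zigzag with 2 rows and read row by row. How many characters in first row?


Zigzag "pkpgepeh" into 2 rows:
Placing characters:
  'p' => row 0
  'k' => row 1
  'p' => row 0
  'g' => row 1
  'e' => row 0
  'p' => row 1
  'e' => row 0
  'h' => row 1
Rows:
  Row 0: "ppee"
  Row 1: "kgph"
First row length: 4

4


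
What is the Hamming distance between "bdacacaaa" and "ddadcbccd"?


Comparing "bdacacaaa" and "ddadcbccd" position by position:
  Position 0: 'b' vs 'd' => differ
  Position 1: 'd' vs 'd' => same
  Position 2: 'a' vs 'a' => same
  Position 3: 'c' vs 'd' => differ
  Position 4: 'a' vs 'c' => differ
  Position 5: 'c' vs 'b' => differ
  Position 6: 'a' vs 'c' => differ
  Position 7: 'a' vs 'c' => differ
  Position 8: 'a' vs 'd' => differ
Total differences (Hamming distance): 7

7


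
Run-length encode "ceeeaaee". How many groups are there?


Input: ceeeaaee
Scanning for consecutive runs:
  Group 1: 'c' x 1 (positions 0-0)
  Group 2: 'e' x 3 (positions 1-3)
  Group 3: 'a' x 2 (positions 4-5)
  Group 4: 'e' x 2 (positions 6-7)
Total groups: 4

4


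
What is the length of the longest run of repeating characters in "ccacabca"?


Input: "ccacabca"
Scanning for longest run:
  Position 1 ('c'): continues run of 'c', length=2
  Position 2 ('a'): new char, reset run to 1
  Position 3 ('c'): new char, reset run to 1
  Position 4 ('a'): new char, reset run to 1
  Position 5 ('b'): new char, reset run to 1
  Position 6 ('c'): new char, reset run to 1
  Position 7 ('a'): new char, reset run to 1
Longest run: 'c' with length 2

2


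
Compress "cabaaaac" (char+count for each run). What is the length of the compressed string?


Input: cabaaaac
Runs:
  'c' x 1 => "c1"
  'a' x 1 => "a1"
  'b' x 1 => "b1"
  'a' x 4 => "a4"
  'c' x 1 => "c1"
Compressed: "c1a1b1a4c1"
Compressed length: 10

10


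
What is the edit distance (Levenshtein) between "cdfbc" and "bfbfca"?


Computing edit distance: "cdfbc" -> "bfbfca"
DP table:
           b    f    b    f    c    a
      0    1    2    3    4    5    6
  c   1    1    2    3    4    4    5
  d   2    2    2    3    4    5    5
  f   3    3    2    3    3    4    5
  b   4    3    3    2    3    4    5
  c   5    4    4    3    3    3    4
Edit distance = dp[5][6] = 4

4


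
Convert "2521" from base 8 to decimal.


Input: "2521" in base 8
Positional expansion:
  Digit '2' (value 2) x 8^3 = 1024
  Digit '5' (value 5) x 8^2 = 320
  Digit '2' (value 2) x 8^1 = 16
  Digit '1' (value 1) x 8^0 = 1
Sum = 1361

1361


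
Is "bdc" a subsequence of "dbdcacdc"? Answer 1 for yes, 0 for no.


Check if "bdc" is a subsequence of "dbdcacdc"
Greedy scan:
  Position 0 ('d'): no match needed
  Position 1 ('b'): matches sub[0] = 'b'
  Position 2 ('d'): matches sub[1] = 'd'
  Position 3 ('c'): matches sub[2] = 'c'
  Position 4 ('a'): no match needed
  Position 5 ('c'): no match needed
  Position 6 ('d'): no match needed
  Position 7 ('c'): no match needed
All 3 characters matched => is a subsequence

1


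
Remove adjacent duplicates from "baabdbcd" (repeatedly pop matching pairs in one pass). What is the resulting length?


Input: baabdbcd
Stack-based adjacent duplicate removal:
  Read 'b': push. Stack: b
  Read 'a': push. Stack: ba
  Read 'a': matches stack top 'a' => pop. Stack: b
  Read 'b': matches stack top 'b' => pop. Stack: (empty)
  Read 'd': push. Stack: d
  Read 'b': push. Stack: db
  Read 'c': push. Stack: dbc
  Read 'd': push. Stack: dbcd
Final stack: "dbcd" (length 4)

4


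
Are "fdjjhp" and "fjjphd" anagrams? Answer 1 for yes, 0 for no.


Strings: "fdjjhp", "fjjphd"
Sorted first:  dfhjjp
Sorted second: dfhjjp
Sorted forms match => anagrams

1


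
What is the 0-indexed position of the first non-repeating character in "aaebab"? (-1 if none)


Input: aaebab
Character frequencies:
  'a': 3
  'b': 2
  'e': 1
Scanning left to right for freq == 1:
  Position 0 ('a'): freq=3, skip
  Position 1 ('a'): freq=3, skip
  Position 2 ('e'): unique! => answer = 2

2


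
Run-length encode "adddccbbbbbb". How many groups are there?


Input: adddccbbbbbb
Scanning for consecutive runs:
  Group 1: 'a' x 1 (positions 0-0)
  Group 2: 'd' x 3 (positions 1-3)
  Group 3: 'c' x 2 (positions 4-5)
  Group 4: 'b' x 6 (positions 6-11)
Total groups: 4

4


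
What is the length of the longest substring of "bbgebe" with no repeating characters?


Input: "bbgebe"
Sliding window (track last position of each char):
  Position 0 ('b'): window [0,0] length 1 -- new best
  Position 1 ('b'): repeat (last at 0), move window start to 1
  Position 1 ('b'): window [1,1] length 1
  Position 2 ('g'): window [1,2] length 2 -- new best
  Position 3 ('e'): window [1,3] length 3 -- new best
  Position 4 ('b'): repeat (last at 1), move window start to 2
  Position 4 ('b'): window [2,4] length 3
  Position 5 ('e'): repeat (last at 3), move window start to 4
  Position 5 ('e'): window [4,5] length 2
Longest substring with no repeats: "bge" with length 3

3


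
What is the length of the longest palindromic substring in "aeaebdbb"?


Input: "aeaebdbb"
Checking substrings for palindromes:
  [0:3] "aea" (len 3) => palindrome
  [1:4] "eae" (len 3) => palindrome
  [4:7] "bdb" (len 3) => palindrome
  [6:8] "bb" (len 2) => palindrome
Longest palindromic substring: "aea" with length 3

3


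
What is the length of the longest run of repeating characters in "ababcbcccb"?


Input: "ababcbcccb"
Scanning for longest run:
  Position 1 ('b'): new char, reset run to 1
  Position 2 ('a'): new char, reset run to 1
  Position 3 ('b'): new char, reset run to 1
  Position 4 ('c'): new char, reset run to 1
  Position 5 ('b'): new char, reset run to 1
  Position 6 ('c'): new char, reset run to 1
  Position 7 ('c'): continues run of 'c', length=2
  Position 8 ('c'): continues run of 'c', length=3
  Position 9 ('b'): new char, reset run to 1
Longest run: 'c' with length 3

3


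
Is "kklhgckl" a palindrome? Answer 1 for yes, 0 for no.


Input: kklhgckl
Reversed: lkcghlkk
  Compare pos 0 ('k') with pos 7 ('l'): MISMATCH
  Compare pos 1 ('k') with pos 6 ('k'): match
  Compare pos 2 ('l') with pos 5 ('c'): MISMATCH
  Compare pos 3 ('h') with pos 4 ('g'): MISMATCH
Result: not a palindrome

0


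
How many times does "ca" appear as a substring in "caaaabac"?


Searching for "ca" in "caaaabac"
Scanning each position:
  Position 0: "ca" => MATCH
  Position 1: "aa" => no
  Position 2: "aa" => no
  Position 3: "aa" => no
  Position 4: "ab" => no
  Position 5: "ba" => no
  Position 6: "ac" => no
Total occurrences: 1

1


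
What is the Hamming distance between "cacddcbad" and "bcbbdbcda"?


Comparing "cacddcbad" and "bcbbdbcda" position by position:
  Position 0: 'c' vs 'b' => differ
  Position 1: 'a' vs 'c' => differ
  Position 2: 'c' vs 'b' => differ
  Position 3: 'd' vs 'b' => differ
  Position 4: 'd' vs 'd' => same
  Position 5: 'c' vs 'b' => differ
  Position 6: 'b' vs 'c' => differ
  Position 7: 'a' vs 'd' => differ
  Position 8: 'd' vs 'a' => differ
Total differences (Hamming distance): 8

8


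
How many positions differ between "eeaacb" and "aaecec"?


Comparing "eeaacb" and "aaecec" position by position:
  Position 0: 'e' vs 'a' => DIFFER
  Position 1: 'e' vs 'a' => DIFFER
  Position 2: 'a' vs 'e' => DIFFER
  Position 3: 'a' vs 'c' => DIFFER
  Position 4: 'c' vs 'e' => DIFFER
  Position 5: 'b' vs 'c' => DIFFER
Positions that differ: 6

6


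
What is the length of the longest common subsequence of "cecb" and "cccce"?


LCS of "cecb" and "cccce"
DP table:
           c    c    c    c    e
      0    0    0    0    0    0
  c   0    1    1    1    1    1
  e   0    1    1    1    1    2
  c   0    1    2    2    2    2
  b   0    1    2    2    2    2
LCS length = dp[4][5] = 2

2


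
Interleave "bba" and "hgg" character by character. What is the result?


Interleaving "bba" and "hgg":
  Position 0: 'b' from first, 'h' from second => "bh"
  Position 1: 'b' from first, 'g' from second => "bg"
  Position 2: 'a' from first, 'g' from second => "ag"
Result: bhbgag

bhbgag


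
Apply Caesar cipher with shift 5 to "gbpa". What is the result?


Caesar cipher: shift "gbpa" by 5
  'g' (pos 6) + 5 = pos 11 = 'l'
  'b' (pos 1) + 5 = pos 6 = 'g'
  'p' (pos 15) + 5 = pos 20 = 'u'
  'a' (pos 0) + 5 = pos 5 = 'f'
Result: lguf

lguf


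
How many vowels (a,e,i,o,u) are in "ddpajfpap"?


Input: ddpajfpap
Checking each character:
  'd' at position 0: consonant
  'd' at position 1: consonant
  'p' at position 2: consonant
  'a' at position 3: vowel (running total: 1)
  'j' at position 4: consonant
  'f' at position 5: consonant
  'p' at position 6: consonant
  'a' at position 7: vowel (running total: 2)
  'p' at position 8: consonant
Total vowels: 2

2


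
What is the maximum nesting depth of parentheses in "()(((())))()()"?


Input: "()(((())))()()"
Tracking depth:
  Position 0 '(': depth becomes 1
  Position 1 ')': depth becomes 0
  Position 2 '(': depth becomes 1
  Position 3 '(': depth becomes 2
  Position 4 '(': depth becomes 3
  Position 5 '(': depth becomes 4
  Position 6 ')': depth becomes 3
  Position 7 ')': depth becomes 2
  Position 8 ')': depth becomes 1
  Position 9 ')': depth becomes 0
  Position 10 '(': depth becomes 1
  Position 11 ')': depth becomes 0
  Position 12 '(': depth becomes 1
  Position 13 ')': depth becomes 0
Maximum depth reached: 4

4


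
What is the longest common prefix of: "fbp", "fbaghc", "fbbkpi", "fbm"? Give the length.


Words: fbp, fbaghc, fbbkpi, fbm
  Position 0: all 'f' => match
  Position 1: all 'b' => match
  Position 2: ('p', 'a', 'b', 'm') => mismatch, stop
LCP = "fb" (length 2)

2


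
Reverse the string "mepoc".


Input: mepoc
Reading characters right to left:
  Position 4: 'c'
  Position 3: 'o'
  Position 2: 'p'
  Position 1: 'e'
  Position 0: 'm'
Reversed: copem

copem


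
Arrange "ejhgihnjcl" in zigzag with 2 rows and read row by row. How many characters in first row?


Zigzag "ejhgihnjcl" into 2 rows:
Placing characters:
  'e' => row 0
  'j' => row 1
  'h' => row 0
  'g' => row 1
  'i' => row 0
  'h' => row 1
  'n' => row 0
  'j' => row 1
  'c' => row 0
  'l' => row 1
Rows:
  Row 0: "ehinc"
  Row 1: "jghjl"
First row length: 5

5


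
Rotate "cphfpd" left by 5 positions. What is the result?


Input: "cphfpd", rotate left by 5
First 5 characters: "cphfp"
Remaining characters: "d"
Concatenate remaining + first: "d" + "cphfp" = "dcphfp"

dcphfp


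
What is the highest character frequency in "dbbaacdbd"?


Input: dbbaacdbd
Character counts:
  'a': 2
  'b': 3
  'c': 1
  'd': 3
Maximum frequency: 3

3


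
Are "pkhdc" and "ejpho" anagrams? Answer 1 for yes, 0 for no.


Strings: "pkhdc", "ejpho"
Sorted first:  cdhkp
Sorted second: ehjop
Differ at position 0: 'c' vs 'e' => not anagrams

0


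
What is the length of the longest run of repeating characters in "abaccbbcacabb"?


Input: "abaccbbcacabb"
Scanning for longest run:
  Position 1 ('b'): new char, reset run to 1
  Position 2 ('a'): new char, reset run to 1
  Position 3 ('c'): new char, reset run to 1
  Position 4 ('c'): continues run of 'c', length=2
  Position 5 ('b'): new char, reset run to 1
  Position 6 ('b'): continues run of 'b', length=2
  Position 7 ('c'): new char, reset run to 1
  Position 8 ('a'): new char, reset run to 1
  Position 9 ('c'): new char, reset run to 1
  Position 10 ('a'): new char, reset run to 1
  Position 11 ('b'): new char, reset run to 1
  Position 12 ('b'): continues run of 'b', length=2
Longest run: 'c' with length 2

2


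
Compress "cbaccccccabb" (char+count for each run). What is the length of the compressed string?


Input: cbaccccccabb
Runs:
  'c' x 1 => "c1"
  'b' x 1 => "b1"
  'a' x 1 => "a1"
  'c' x 6 => "c6"
  'a' x 1 => "a1"
  'b' x 2 => "b2"
Compressed: "c1b1a1c6a1b2"
Compressed length: 12

12


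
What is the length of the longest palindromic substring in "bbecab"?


Input: "bbecab"
Checking substrings for palindromes:
  [0:2] "bb" (len 2) => palindrome
Longest palindromic substring: "bb" with length 2

2


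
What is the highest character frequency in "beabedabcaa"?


Input: beabedabcaa
Character counts:
  'a': 4
  'b': 3
  'c': 1
  'd': 1
  'e': 2
Maximum frequency: 4

4


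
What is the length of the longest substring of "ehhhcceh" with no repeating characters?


Input: "ehhhcceh"
Sliding window (track last position of each char):
  Position 0 ('e'): window [0,0] length 1 -- new best
  Position 1 ('h'): window [0,1] length 2 -- new best
  Position 2 ('h'): repeat (last at 1), move window start to 2
  Position 2 ('h'): window [2,2] length 1
  Position 3 ('h'): repeat (last at 2), move window start to 3
  Position 3 ('h'): window [3,3] length 1
  Position 4 ('c'): window [3,4] length 2
  Position 5 ('c'): repeat (last at 4), move window start to 5
  Position 5 ('c'): window [5,5] length 1
  Position 6 ('e'): window [5,6] length 2
  Position 7 ('h'): window [5,7] length 3 -- new best
Longest substring with no repeats: "ceh" with length 3

3


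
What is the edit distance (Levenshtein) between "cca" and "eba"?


Computing edit distance: "cca" -> "eba"
DP table:
           e    b    a
      0    1    2    3
  c   1    1    2    3
  c   2    2    2    3
  a   3    3    3    2
Edit distance = dp[3][3] = 2

2


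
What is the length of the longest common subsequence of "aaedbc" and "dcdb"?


LCS of "aaedbc" and "dcdb"
DP table:
           d    c    d    b
      0    0    0    0    0
  a   0    0    0    0    0
  a   0    0    0    0    0
  e   0    0    0    0    0
  d   0    1    1    1    1
  b   0    1    1    1    2
  c   0    1    2    2    2
LCS length = dp[6][4] = 2

2


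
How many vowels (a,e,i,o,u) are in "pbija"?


Input: pbija
Checking each character:
  'p' at position 0: consonant
  'b' at position 1: consonant
  'i' at position 2: vowel (running total: 1)
  'j' at position 3: consonant
  'a' at position 4: vowel (running total: 2)
Total vowels: 2

2


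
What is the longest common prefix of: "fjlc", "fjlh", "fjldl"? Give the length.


Words: fjlc, fjlh, fjldl
  Position 0: all 'f' => match
  Position 1: all 'j' => match
  Position 2: all 'l' => match
  Position 3: ('c', 'h', 'd') => mismatch, stop
LCP = "fjl" (length 3)

3


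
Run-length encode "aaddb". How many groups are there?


Input: aaddb
Scanning for consecutive runs:
  Group 1: 'a' x 2 (positions 0-1)
  Group 2: 'd' x 2 (positions 2-3)
  Group 3: 'b' x 1 (positions 4-4)
Total groups: 3

3


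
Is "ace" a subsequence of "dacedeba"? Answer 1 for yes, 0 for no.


Check if "ace" is a subsequence of "dacedeba"
Greedy scan:
  Position 0 ('d'): no match needed
  Position 1 ('a'): matches sub[0] = 'a'
  Position 2 ('c'): matches sub[1] = 'c'
  Position 3 ('e'): matches sub[2] = 'e'
  Position 4 ('d'): no match needed
  Position 5 ('e'): no match needed
  Position 6 ('b'): no match needed
  Position 7 ('a'): no match needed
All 3 characters matched => is a subsequence

1


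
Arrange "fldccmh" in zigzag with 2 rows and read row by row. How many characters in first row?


Zigzag "fldccmh" into 2 rows:
Placing characters:
  'f' => row 0
  'l' => row 1
  'd' => row 0
  'c' => row 1
  'c' => row 0
  'm' => row 1
  'h' => row 0
Rows:
  Row 0: "fdch"
  Row 1: "lcm"
First row length: 4

4


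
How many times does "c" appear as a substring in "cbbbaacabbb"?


Searching for "c" in "cbbbaacabbb"
Scanning each position:
  Position 0: "c" => MATCH
  Position 1: "b" => no
  Position 2: "b" => no
  Position 3: "b" => no
  Position 4: "a" => no
  Position 5: "a" => no
  Position 6: "c" => MATCH
  Position 7: "a" => no
  Position 8: "b" => no
  Position 9: "b" => no
  Position 10: "b" => no
Total occurrences: 2

2


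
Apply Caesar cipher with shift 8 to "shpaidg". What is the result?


Caesar cipher: shift "shpaidg" by 8
  's' (pos 18) + 8 = pos 0 = 'a'
  'h' (pos 7) + 8 = pos 15 = 'p'
  'p' (pos 15) + 8 = pos 23 = 'x'
  'a' (pos 0) + 8 = pos 8 = 'i'
  'i' (pos 8) + 8 = pos 16 = 'q'
  'd' (pos 3) + 8 = pos 11 = 'l'
  'g' (pos 6) + 8 = pos 14 = 'o'
Result: apxiqlo

apxiqlo


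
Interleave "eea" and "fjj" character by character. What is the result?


Interleaving "eea" and "fjj":
  Position 0: 'e' from first, 'f' from second => "ef"
  Position 1: 'e' from first, 'j' from second => "ej"
  Position 2: 'a' from first, 'j' from second => "aj"
Result: efejaj

efejaj


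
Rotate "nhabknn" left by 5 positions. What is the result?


Input: "nhabknn", rotate left by 5
First 5 characters: "nhabk"
Remaining characters: "nn"
Concatenate remaining + first: "nn" + "nhabk" = "nnnhabk"

nnnhabk


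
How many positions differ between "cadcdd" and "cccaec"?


Comparing "cadcdd" and "cccaec" position by position:
  Position 0: 'c' vs 'c' => same
  Position 1: 'a' vs 'c' => DIFFER
  Position 2: 'd' vs 'c' => DIFFER
  Position 3: 'c' vs 'a' => DIFFER
  Position 4: 'd' vs 'e' => DIFFER
  Position 5: 'd' vs 'c' => DIFFER
Positions that differ: 5

5


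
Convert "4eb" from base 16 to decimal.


Input: "4eb" in base 16
Positional expansion:
  Digit '4' (value 4) x 16^2 = 1024
  Digit 'e' (value 14) x 16^1 = 224
  Digit 'b' (value 11) x 16^0 = 11
Sum = 1259

1259


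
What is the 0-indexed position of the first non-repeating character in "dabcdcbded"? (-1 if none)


Input: dabcdcbded
Character frequencies:
  'a': 1
  'b': 2
  'c': 2
  'd': 4
  'e': 1
Scanning left to right for freq == 1:
  Position 0 ('d'): freq=4, skip
  Position 1 ('a'): unique! => answer = 1

1


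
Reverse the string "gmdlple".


Input: gmdlple
Reading characters right to left:
  Position 6: 'e'
  Position 5: 'l'
  Position 4: 'p'
  Position 3: 'l'
  Position 2: 'd'
  Position 1: 'm'
  Position 0: 'g'
Reversed: elpldmg

elpldmg


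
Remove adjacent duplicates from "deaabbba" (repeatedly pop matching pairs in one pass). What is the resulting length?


Input: deaabbba
Stack-based adjacent duplicate removal:
  Read 'd': push. Stack: d
  Read 'e': push. Stack: de
  Read 'a': push. Stack: dea
  Read 'a': matches stack top 'a' => pop. Stack: de
  Read 'b': push. Stack: deb
  Read 'b': matches stack top 'b' => pop. Stack: de
  Read 'b': push. Stack: deb
  Read 'a': push. Stack: deba
Final stack: "deba" (length 4)

4


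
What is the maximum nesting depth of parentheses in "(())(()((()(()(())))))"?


Input: "(())(()((()(()(())))))"
Tracking depth:
  Position 0 '(': depth becomes 1
  Position 1 '(': depth becomes 2
  Position 2 ')': depth becomes 1
  Position 3 ')': depth becomes 0
  Position 4 '(': depth becomes 1
  Position 5 '(': depth becomes 2
  Position 6 ')': depth becomes 1
  Position 7 '(': depth becomes 2
  Position 8 '(': depth becomes 3
  Position 9 '(': depth becomes 4
  Position 10 ')': depth becomes 3
  Position 11 '(': depth becomes 4
  Position 12 '(': depth becomes 5
  Position 13 ')': depth becomes 4
  Position 14 '(': depth becomes 5
  Position 15 '(': depth becomes 6
  Position 16 ')': depth becomes 5
  Position 17 ')': depth becomes 4
  Position 18 ')': depth becomes 3
  Position 19 ')': depth becomes 2
  Position 20 ')': depth becomes 1
  Position 21 ')': depth becomes 0
Maximum depth reached: 6

6


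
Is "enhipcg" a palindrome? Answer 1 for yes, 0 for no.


Input: enhipcg
Reversed: gcpihne
  Compare pos 0 ('e') with pos 6 ('g'): MISMATCH
  Compare pos 1 ('n') with pos 5 ('c'): MISMATCH
  Compare pos 2 ('h') with pos 4 ('p'): MISMATCH
Result: not a palindrome

0


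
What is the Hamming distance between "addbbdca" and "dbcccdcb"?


Comparing "addbbdca" and "dbcccdcb" position by position:
  Position 0: 'a' vs 'd' => differ
  Position 1: 'd' vs 'b' => differ
  Position 2: 'd' vs 'c' => differ
  Position 3: 'b' vs 'c' => differ
  Position 4: 'b' vs 'c' => differ
  Position 5: 'd' vs 'd' => same
  Position 6: 'c' vs 'c' => same
  Position 7: 'a' vs 'b' => differ
Total differences (Hamming distance): 6

6


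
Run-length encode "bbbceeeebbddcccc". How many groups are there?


Input: bbbceeeebbddcccc
Scanning for consecutive runs:
  Group 1: 'b' x 3 (positions 0-2)
  Group 2: 'c' x 1 (positions 3-3)
  Group 3: 'e' x 4 (positions 4-7)
  Group 4: 'b' x 2 (positions 8-9)
  Group 5: 'd' x 2 (positions 10-11)
  Group 6: 'c' x 4 (positions 12-15)
Total groups: 6

6


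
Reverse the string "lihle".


Input: lihle
Reading characters right to left:
  Position 4: 'e'
  Position 3: 'l'
  Position 2: 'h'
  Position 1: 'i'
  Position 0: 'l'
Reversed: elhil

elhil


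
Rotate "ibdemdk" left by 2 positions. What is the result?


Input: "ibdemdk", rotate left by 2
First 2 characters: "ib"
Remaining characters: "demdk"
Concatenate remaining + first: "demdk" + "ib" = "demdkib"

demdkib


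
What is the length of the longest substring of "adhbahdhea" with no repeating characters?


Input: "adhbahdhea"
Sliding window (track last position of each char):
  Position 0 ('a'): window [0,0] length 1 -- new best
  Position 1 ('d'): window [0,1] length 2 -- new best
  Position 2 ('h'): window [0,2] length 3 -- new best
  Position 3 ('b'): window [0,3] length 4 -- new best
  Position 4 ('a'): repeat (last at 0), move window start to 1
  Position 4 ('a'): window [1,4] length 4
  Position 5 ('h'): repeat (last at 2), move window start to 3
  Position 5 ('h'): window [3,5] length 3
  Position 6 ('d'): window [3,6] length 4
  Position 7 ('h'): repeat (last at 5), move window start to 6
  Position 7 ('h'): window [6,7] length 2
  Position 8 ('e'): window [6,8] length 3
  Position 9 ('a'): window [6,9] length 4
Longest substring with no repeats: "adhb" with length 4

4


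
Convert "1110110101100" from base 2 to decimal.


Input: "1110110101100" in base 2
Positional expansion:
  Digit '1' (value 1) x 2^12 = 4096
  Digit '1' (value 1) x 2^11 = 2048
  Digit '1' (value 1) x 2^10 = 1024
  Digit '0' (value 0) x 2^9 = 0
  Digit '1' (value 1) x 2^8 = 256
  Digit '1' (value 1) x 2^7 = 128
  Digit '0' (value 0) x 2^6 = 0
  Digit '1' (value 1) x 2^5 = 32
  Digit '0' (value 0) x 2^4 = 0
  Digit '1' (value 1) x 2^3 = 8
  Digit '1' (value 1) x 2^2 = 4
  Digit '0' (value 0) x 2^1 = 0
  Digit '0' (value 0) x 2^0 = 0
Sum = 7596

7596


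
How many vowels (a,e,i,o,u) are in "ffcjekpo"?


Input: ffcjekpo
Checking each character:
  'f' at position 0: consonant
  'f' at position 1: consonant
  'c' at position 2: consonant
  'j' at position 3: consonant
  'e' at position 4: vowel (running total: 1)
  'k' at position 5: consonant
  'p' at position 6: consonant
  'o' at position 7: vowel (running total: 2)
Total vowels: 2

2


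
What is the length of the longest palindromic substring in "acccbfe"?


Input: "acccbfe"
Checking substrings for palindromes:
  [1:4] "ccc" (len 3) => palindrome
  [1:3] "cc" (len 2) => palindrome
  [2:4] "cc" (len 2) => palindrome
Longest palindromic substring: "ccc" with length 3

3


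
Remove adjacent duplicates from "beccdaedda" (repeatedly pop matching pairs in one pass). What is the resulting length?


Input: beccdaedda
Stack-based adjacent duplicate removal:
  Read 'b': push. Stack: b
  Read 'e': push. Stack: be
  Read 'c': push. Stack: bec
  Read 'c': matches stack top 'c' => pop. Stack: be
  Read 'd': push. Stack: bed
  Read 'a': push. Stack: beda
  Read 'e': push. Stack: bedae
  Read 'd': push. Stack: bedaed
  Read 'd': matches stack top 'd' => pop. Stack: bedae
  Read 'a': push. Stack: bedaea
Final stack: "bedaea" (length 6)

6


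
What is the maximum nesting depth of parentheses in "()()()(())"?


Input: "()()()(())"
Tracking depth:
  Position 0 '(': depth becomes 1
  Position 1 ')': depth becomes 0
  Position 2 '(': depth becomes 1
  Position 3 ')': depth becomes 0
  Position 4 '(': depth becomes 1
  Position 5 ')': depth becomes 0
  Position 6 '(': depth becomes 1
  Position 7 '(': depth becomes 2
  Position 8 ')': depth becomes 1
  Position 9 ')': depth becomes 0
Maximum depth reached: 2

2


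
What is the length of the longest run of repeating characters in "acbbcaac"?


Input: "acbbcaac"
Scanning for longest run:
  Position 1 ('c'): new char, reset run to 1
  Position 2 ('b'): new char, reset run to 1
  Position 3 ('b'): continues run of 'b', length=2
  Position 4 ('c'): new char, reset run to 1
  Position 5 ('a'): new char, reset run to 1
  Position 6 ('a'): continues run of 'a', length=2
  Position 7 ('c'): new char, reset run to 1
Longest run: 'b' with length 2

2


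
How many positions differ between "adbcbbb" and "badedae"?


Comparing "adbcbbb" and "badedae" position by position:
  Position 0: 'a' vs 'b' => DIFFER
  Position 1: 'd' vs 'a' => DIFFER
  Position 2: 'b' vs 'd' => DIFFER
  Position 3: 'c' vs 'e' => DIFFER
  Position 4: 'b' vs 'd' => DIFFER
  Position 5: 'b' vs 'a' => DIFFER
  Position 6: 'b' vs 'e' => DIFFER
Positions that differ: 7

7


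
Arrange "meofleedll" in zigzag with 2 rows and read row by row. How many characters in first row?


Zigzag "meofleedll" into 2 rows:
Placing characters:
  'm' => row 0
  'e' => row 1
  'o' => row 0
  'f' => row 1
  'l' => row 0
  'e' => row 1
  'e' => row 0
  'd' => row 1
  'l' => row 0
  'l' => row 1
Rows:
  Row 0: "molel"
  Row 1: "efedl"
First row length: 5

5


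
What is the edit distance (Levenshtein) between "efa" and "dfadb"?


Computing edit distance: "efa" -> "dfadb"
DP table:
           d    f    a    d    b
      0    1    2    3    4    5
  e   1    1    2    3    4    5
  f   2    2    1    2    3    4
  a   3    3    2    1    2    3
Edit distance = dp[3][5] = 3

3


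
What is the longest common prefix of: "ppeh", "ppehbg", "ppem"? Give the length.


Words: ppeh, ppehbg, ppem
  Position 0: all 'p' => match
  Position 1: all 'p' => match
  Position 2: all 'e' => match
  Position 3: ('h', 'h', 'm') => mismatch, stop
LCP = "ppe" (length 3)

3
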